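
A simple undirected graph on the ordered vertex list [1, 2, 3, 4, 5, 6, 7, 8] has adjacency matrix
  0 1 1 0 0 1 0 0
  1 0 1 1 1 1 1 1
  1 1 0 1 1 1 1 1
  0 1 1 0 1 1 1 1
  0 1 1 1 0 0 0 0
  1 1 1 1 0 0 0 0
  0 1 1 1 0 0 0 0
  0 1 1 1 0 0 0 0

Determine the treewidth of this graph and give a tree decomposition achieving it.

Each bag holds 4 vertices, so the decomposition has width 3, which upper-bounds the treewidth. Conversely, {1, 2, 3, 6} is a clique of size 4, and the vertices of any clique must share a bag in every tree decomposition; so some bag has ≥ 4 vertices and tw(G) ≥ 3. The upper and lower bounds meet at 3, so that is the treewidth.

Treewidth 3.
One optimal decomposition is:
Bags: B1 = {2, 3, 4, 6}  B2 = {2, 3, 4, 5}  B3 = {1, 2, 3, 6}  B4 = {2, 3, 4, 7}  B5 = {2, 3, 4, 8}
Tree: B1–B2, B1–B3, B2–B4, B1–B5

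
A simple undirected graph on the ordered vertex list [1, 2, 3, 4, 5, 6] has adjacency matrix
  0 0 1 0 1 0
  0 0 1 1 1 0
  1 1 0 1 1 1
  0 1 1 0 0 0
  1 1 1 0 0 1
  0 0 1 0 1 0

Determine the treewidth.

A width-2 tree decomposition is:
Bags: B1 = {3, 5, 6}  B2 = {2, 3, 5}  B3 = {2, 3, 4}  B4 = {1, 3, 5}
Tree: B1–B2, B2–B3, B2–B4
Every bag has size at most 3, so the width is 3 − 1 = 2 and tw(G) ≤ 2. Conversely, {2, 3, 4} is a clique of size 3, and the vertices of any clique must share a bag in every tree decomposition; so some bag has ≥ 3 vertices and tw(G) ≥ 2. Therefore the treewidth is 2.

2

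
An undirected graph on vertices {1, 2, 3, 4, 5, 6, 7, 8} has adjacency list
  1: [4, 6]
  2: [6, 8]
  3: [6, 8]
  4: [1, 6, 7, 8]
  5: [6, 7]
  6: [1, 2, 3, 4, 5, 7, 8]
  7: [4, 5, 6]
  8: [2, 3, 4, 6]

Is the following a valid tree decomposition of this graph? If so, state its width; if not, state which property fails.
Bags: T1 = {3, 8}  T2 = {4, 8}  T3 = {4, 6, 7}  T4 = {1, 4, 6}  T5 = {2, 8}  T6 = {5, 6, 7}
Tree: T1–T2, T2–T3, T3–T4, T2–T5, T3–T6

A tree decomposition must satisfy three properties: every vertex lies in some bag; for every edge, both endpoints lie together in some bag; and for every vertex, the bags containing it form a connected subtree. Here edge (6,3) lies in no bag, so the decomposition is invalid.

No — edge (6,3) lies in no bag.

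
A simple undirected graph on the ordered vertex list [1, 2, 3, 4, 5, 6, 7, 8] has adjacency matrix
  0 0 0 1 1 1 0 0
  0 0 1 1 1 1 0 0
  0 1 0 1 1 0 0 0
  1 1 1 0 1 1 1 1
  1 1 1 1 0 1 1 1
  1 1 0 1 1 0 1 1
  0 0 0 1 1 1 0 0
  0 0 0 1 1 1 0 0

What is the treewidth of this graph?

A width-3 tree decomposition is:
Bags: B1 = {4, 5, 6, 8}  B2 = {2, 4, 5, 6}  B3 = {2, 3, 4, 5}  B4 = {4, 5, 6, 7}  B5 = {1, 4, 5, 6}
Tree: B1–B2, B2–B3, B1–B4, B2–B5
Each bag holds 4 vertices, so the decomposition has width 3, which upper-bounds the treewidth. For the lower bound, the 4 vertices {2, 3, 4, 5} are pairwise adjacent, and any tree decomposition puts a clique entirely inside one bag — forcing width ≥ 3. Hence tw(G) = 3 exactly.

3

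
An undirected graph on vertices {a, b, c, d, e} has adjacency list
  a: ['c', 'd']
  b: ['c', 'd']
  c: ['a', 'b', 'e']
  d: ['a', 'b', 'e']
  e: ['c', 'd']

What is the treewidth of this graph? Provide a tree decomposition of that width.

The largest bag has 3 vertices, giving width 2; this decomposition certifies tw(G) ≤ 2. Since e–c–b–d–e is a cycle in G, G is not acyclic. Forests are exactly the graphs of treewidth ≤ 1, so tw(G) ≥ 2. The upper and lower bounds meet at 2, so that is the treewidth.

Treewidth 2.
One optimal decomposition is:
Bags: B1 = {c, d, e}  B2 = {b, c, d}  B3 = {a, c, d}
Tree: B1–B2, B2–B3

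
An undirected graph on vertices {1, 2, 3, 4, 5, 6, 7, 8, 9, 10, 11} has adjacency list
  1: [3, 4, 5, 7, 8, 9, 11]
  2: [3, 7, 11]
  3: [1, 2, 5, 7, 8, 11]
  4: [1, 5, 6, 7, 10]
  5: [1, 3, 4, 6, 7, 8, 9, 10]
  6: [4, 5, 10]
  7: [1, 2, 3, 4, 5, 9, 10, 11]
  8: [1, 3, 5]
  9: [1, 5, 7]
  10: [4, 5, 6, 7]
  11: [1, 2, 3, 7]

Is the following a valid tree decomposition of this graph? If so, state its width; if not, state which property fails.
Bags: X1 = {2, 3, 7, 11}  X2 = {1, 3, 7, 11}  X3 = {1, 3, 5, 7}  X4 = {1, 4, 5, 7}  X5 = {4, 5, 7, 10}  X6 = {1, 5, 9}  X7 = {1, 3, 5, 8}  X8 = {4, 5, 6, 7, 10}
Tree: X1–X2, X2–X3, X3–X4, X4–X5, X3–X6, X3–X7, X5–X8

A tree decomposition must satisfy three properties: every vertex lies in some bag; for every edge, both endpoints lie together in some bag; and for every vertex, the bags containing it form a connected subtree. Here edge (7,9) lies in no bag, so the decomposition is invalid.

No — edge (7,9) lies in no bag.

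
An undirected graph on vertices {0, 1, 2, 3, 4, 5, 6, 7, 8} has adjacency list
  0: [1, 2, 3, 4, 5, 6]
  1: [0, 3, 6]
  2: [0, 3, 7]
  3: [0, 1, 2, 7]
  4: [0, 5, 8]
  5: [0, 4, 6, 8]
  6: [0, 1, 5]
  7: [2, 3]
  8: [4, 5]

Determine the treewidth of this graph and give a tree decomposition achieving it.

Treewidth 2.
One such decomposition:
Bags: B1 = {0, 1, 6}  B2 = {0, 1, 3}  B3 = {0, 2, 3}  B4 = {0, 5, 6}  B5 = {0, 4, 5}  B6 = {4, 5, 8}  B7 = {2, 3, 7}
Tree: B1–B2, B2–B3, B1–B4, B4–B5, B5–B6, B3–B7

The largest bag has 3 vertices, giving width 2; this decomposition certifies tw(G) ≤ 2. On the other hand G contains the 3-clique {0, 1, 3}. A clique must lie in a single bag of any decomposition, so no decomposition can have width below 2. Therefore the treewidth is 2.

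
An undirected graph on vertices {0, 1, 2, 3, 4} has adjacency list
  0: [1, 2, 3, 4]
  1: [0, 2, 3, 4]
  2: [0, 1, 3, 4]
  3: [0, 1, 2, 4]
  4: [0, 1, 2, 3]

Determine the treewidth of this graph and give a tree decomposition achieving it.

Treewidth 4.
Bags: B1 = {0, 1, 2, 3, 4}
Tree: (single bag)

A single bag containing all 5 vertices is trivially a valid decomposition of width 4. Conversely, {0, 1, 2, 3, 4} is a clique of size 5, and the vertices of any clique must share a bag in every tree decomposition; so some bag has ≥ 5 vertices and tw(G) ≥ 4. The upper and lower bounds meet at 4, so that is the treewidth.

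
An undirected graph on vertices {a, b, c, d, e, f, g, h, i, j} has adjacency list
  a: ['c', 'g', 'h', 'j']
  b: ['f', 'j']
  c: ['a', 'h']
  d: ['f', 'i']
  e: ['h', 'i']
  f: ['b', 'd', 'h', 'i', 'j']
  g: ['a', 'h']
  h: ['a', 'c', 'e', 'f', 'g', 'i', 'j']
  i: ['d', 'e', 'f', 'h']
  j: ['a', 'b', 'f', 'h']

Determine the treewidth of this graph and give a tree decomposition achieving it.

Treewidth 2.
One such decomposition:
Bags: B1 = {f, h, i}  B2 = {f, h, j}  B3 = {d, f, i}  B4 = {a, h, j}  B5 = {b, f, j}  B6 = {a, g, h}  B7 = {e, h, i}  B8 = {a, c, h}
Tree: B1–B2, B1–B3, B2–B4, B2–B5, B4–B6, B1–B7, B6–B8

Every bag has size at most 3, so the width is 3 − 1 = 2 and tw(G) ≤ 2. For the lower bound, the 3 vertices {d, f, i} are pairwise adjacent, and any tree decomposition puts a clique entirely inside one bag — forcing width ≥ 2. The upper and lower bounds meet at 2, so that is the treewidth.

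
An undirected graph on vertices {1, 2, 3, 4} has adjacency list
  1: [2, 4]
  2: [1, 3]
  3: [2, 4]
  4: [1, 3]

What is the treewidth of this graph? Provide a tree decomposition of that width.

Every bag has size at most 3, so the width is 3 − 1 = 2 and tw(G) ≤ 2. The edges 4–3–2–1–4 form a cycle, so G is not a tree and its treewidth is at least 2. Hence tw(G) = 2 exactly.

Treewidth 2.
One optimal decomposition is:
Bags: B1 = {2, 3, 4}  B2 = {1, 2, 4}
Tree: B1–B2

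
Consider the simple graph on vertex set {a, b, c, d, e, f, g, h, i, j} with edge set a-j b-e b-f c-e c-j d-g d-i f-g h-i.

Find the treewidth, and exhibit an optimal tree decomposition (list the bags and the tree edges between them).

Each bag holds 2 vertices, so the decomposition has width 1, which upper-bounds the treewidth. G has an edge, so its treewidth is at least 1. Combining the bounds, tw(G) = 1.

Treewidth 1.
Bags: B1 = {a, j}  B2 = {c, j}  B3 = {c, e}  B4 = {b, e}  B5 = {b, f}  B6 = {f, g}  B7 = {d, g}  B8 = {d, i}  B9 = {h, i}
Tree: B1–B2, B2–B3, B3–B4, B4–B5, B5–B6, B6–B7, B7–B8, B8–B9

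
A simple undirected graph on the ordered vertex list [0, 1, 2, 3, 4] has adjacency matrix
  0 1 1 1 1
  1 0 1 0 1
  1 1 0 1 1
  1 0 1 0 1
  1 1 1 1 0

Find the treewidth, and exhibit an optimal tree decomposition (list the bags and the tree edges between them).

Treewidth 3.
One optimal decomposition is:
Bags: B1 = {0, 1, 2, 4}  B2 = {0, 2, 3, 4}
Tree: B1–B2

The largest bag has 4 vertices, giving width 3; this decomposition certifies tw(G) ≤ 3. For the lower bound, the 4 vertices {0, 1, 2, 4} are pairwise adjacent, and any tree decomposition puts a clique entirely inside one bag — forcing width ≥ 3. Therefore the treewidth is 3.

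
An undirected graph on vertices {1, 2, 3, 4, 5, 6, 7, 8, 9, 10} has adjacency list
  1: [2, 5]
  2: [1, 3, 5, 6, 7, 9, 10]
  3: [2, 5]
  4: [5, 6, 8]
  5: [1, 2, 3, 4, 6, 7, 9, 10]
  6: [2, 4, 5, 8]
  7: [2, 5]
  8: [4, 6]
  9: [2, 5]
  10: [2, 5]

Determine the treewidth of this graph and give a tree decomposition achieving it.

The largest bag has 3 vertices, giving width 2; this decomposition certifies tw(G) ≤ 2. On the other hand G contains the 3-clique {4, 6, 8}. A clique must lie in a single bag of any decomposition, so no decomposition can have width below 2. The upper and lower bounds meet at 2, so that is the treewidth.

Treewidth 2.
One such decomposition:
Bags: B1 = {2, 5, 10}  B2 = {2, 5, 6}  B3 = {2, 3, 5}  B4 = {2, 5, 9}  B5 = {1, 2, 5}  B6 = {2, 5, 7}  B7 = {4, 5, 6}  B8 = {4, 6, 8}
Tree: B1–B2, B2–B3, B1–B4, B2–B5, B5–B6, B2–B7, B7–B8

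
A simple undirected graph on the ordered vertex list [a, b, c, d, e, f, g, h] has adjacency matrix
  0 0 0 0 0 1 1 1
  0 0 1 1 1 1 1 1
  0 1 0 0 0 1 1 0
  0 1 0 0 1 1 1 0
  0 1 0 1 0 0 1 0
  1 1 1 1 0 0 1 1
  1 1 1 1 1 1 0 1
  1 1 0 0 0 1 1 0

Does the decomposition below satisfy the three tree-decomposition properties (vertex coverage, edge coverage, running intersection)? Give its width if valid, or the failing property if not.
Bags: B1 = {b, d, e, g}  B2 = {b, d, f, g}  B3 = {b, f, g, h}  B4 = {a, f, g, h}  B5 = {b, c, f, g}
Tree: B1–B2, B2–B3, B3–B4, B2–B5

Yes; width 3.

Every vertex of G appears in some bag (union = {a, b, c, d, e, f, g, h}); every edge is covered by a bag; and for each vertex v the set of bags containing v is connected in the bag tree. The decomposition is therefore valid. The largest bag has 4 vertices, so the width is 3.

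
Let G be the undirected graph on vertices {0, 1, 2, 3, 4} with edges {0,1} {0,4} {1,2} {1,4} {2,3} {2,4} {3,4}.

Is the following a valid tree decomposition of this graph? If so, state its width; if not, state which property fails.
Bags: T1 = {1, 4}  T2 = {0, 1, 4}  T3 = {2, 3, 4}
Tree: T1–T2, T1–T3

No — edge (2,1) lies in no bag.

A tree decomposition must satisfy three properties: every vertex lies in some bag; for every edge, both endpoints lie together in some bag; and for every vertex, the bags containing it form a connected subtree. Here edge (2,1) lies in no bag, so the decomposition is invalid.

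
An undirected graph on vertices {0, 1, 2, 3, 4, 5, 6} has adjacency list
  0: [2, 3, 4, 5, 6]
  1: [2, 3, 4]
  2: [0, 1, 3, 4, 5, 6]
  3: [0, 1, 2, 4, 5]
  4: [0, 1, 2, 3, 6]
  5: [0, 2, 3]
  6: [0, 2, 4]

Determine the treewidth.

3

A width-3 tree decomposition is:
Bags: B1 = {0, 2, 3, 5}  B2 = {0, 2, 3, 4}  B3 = {0, 2, 4, 6}  B4 = {1, 2, 3, 4}
Tree: B1–B2, B2–B3, B2–B4
Every bag has size at most 4, so the width is 4 − 1 = 3 and tw(G) ≤ 3. On the other hand G contains the 4-clique {0, 2, 3, 4}. A clique must lie in a single bag of any decomposition, so no decomposition can have width below 3. Therefore the treewidth is 3.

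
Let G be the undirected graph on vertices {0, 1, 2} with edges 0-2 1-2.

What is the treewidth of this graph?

A width-1 tree decomposition is:
Bags: B1 = {0, 2}  B2 = {1, 2}
Tree: B1–B2
The largest bag has 2 vertices, giving width 1; this decomposition certifies tw(G) ≤ 1. Any graph with an edge has treewidth ≥ 1, and G has the edge 2–0. Therefore the treewidth is 1.

1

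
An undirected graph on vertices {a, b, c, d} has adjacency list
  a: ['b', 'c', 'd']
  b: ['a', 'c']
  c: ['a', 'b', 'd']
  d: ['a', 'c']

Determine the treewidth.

2

A width-2 tree decomposition is:
Bags: B1 = {a, c, d}  B2 = {a, b, c}
Tree: B1–B2
Each bag holds 3 vertices, so the decomposition has width 2, which upper-bounds the treewidth. For the lower bound, the 3 vertices {a, c, d} are pairwise adjacent, and any tree decomposition puts a clique entirely inside one bag — forcing width ≥ 2. The upper and lower bounds meet at 2, so that is the treewidth.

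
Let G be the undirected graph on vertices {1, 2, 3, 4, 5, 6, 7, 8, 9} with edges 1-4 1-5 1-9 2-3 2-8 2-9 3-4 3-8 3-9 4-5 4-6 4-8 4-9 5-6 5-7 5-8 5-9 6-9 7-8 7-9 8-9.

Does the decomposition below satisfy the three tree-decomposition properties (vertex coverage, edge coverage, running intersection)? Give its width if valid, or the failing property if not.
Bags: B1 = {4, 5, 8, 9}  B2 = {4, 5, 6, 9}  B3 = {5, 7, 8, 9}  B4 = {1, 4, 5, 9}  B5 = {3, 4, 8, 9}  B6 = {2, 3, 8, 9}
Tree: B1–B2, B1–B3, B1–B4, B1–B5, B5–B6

Checking the three conditions: (i) the bags cover all of {1, 2, 3, 4, 5, 6, 7, 8, 9}; (ii) for each edge, some bag contains both endpoints; (iii) the bags containing any fixed vertex form a subtree. All hold, so the decomposition is valid with width 4 − 1 = 3.

Yes; width 3.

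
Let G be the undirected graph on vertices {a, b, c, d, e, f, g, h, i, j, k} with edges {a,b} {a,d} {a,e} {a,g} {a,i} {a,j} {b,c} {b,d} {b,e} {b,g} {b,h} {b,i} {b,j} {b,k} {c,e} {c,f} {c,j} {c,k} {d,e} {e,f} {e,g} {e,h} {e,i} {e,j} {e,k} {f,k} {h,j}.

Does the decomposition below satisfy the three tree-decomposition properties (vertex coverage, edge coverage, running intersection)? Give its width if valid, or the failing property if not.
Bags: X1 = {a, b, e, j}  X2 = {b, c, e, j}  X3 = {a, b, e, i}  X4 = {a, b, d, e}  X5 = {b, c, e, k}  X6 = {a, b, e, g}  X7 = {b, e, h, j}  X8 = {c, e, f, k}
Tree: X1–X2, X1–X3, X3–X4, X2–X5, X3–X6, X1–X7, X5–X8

Vertex coverage: the bags together contain {a, b, c, d, e, f, g, h, i, j, k}, the full vertex set. Edge coverage: each edge of G has both endpoints in at least one bag. Running intersection: for every vertex, the bags containing it form a connected subtree. All three properties hold, so this is a valid tree decomposition of width max|bag| − 1 = 3, and hence tw(G) ≤ 3.

Yes; width 3.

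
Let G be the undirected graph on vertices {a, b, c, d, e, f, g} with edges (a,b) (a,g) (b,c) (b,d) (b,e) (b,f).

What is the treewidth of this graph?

A width-1 tree decomposition is:
Bags: B1 = {a, b}  B2 = {b, d}  B3 = {b, c}  B4 = {a, g}  B5 = {b, e}  B6 = {b, f}
Tree: B1–B2, B1–B3, B1–B4, B3–B5, B3–B6
Every bag has size at most 2, so the width is 2 − 1 = 1 and tw(G) ≤ 1. G has an edge, so its treewidth is at least 1. The upper and lower bounds meet at 1, so that is the treewidth.

1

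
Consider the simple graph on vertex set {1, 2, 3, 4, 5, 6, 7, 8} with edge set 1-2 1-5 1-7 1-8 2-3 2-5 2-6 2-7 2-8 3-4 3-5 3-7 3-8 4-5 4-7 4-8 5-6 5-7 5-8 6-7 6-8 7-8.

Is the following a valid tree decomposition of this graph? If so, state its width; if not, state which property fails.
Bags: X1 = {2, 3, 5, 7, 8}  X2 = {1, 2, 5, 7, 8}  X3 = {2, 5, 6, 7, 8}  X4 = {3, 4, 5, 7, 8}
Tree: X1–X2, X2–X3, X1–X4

Every vertex of G appears in some bag (union = {1, 2, 3, 4, 5, 6, 7, 8}); every edge is covered by a bag; and for each vertex v the set of bags containing v is connected in the bag tree. The decomposition is therefore valid. The largest bag has 5 vertices, so the width is 4.

Yes; width 4.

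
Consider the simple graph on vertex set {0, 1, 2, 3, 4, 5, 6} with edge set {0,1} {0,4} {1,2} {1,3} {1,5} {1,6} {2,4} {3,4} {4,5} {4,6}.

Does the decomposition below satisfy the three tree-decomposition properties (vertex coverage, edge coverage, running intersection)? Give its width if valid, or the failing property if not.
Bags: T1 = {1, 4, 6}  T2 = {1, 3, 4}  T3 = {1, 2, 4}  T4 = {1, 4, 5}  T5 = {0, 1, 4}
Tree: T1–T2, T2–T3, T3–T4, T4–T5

Yes; width 2.

Checking the three conditions: (i) the bags cover all of {0, 1, 2, 3, 4, 5, 6}; (ii) for each edge, some bag contains both endpoints; (iii) the bags containing any fixed vertex form a subtree. All hold, so the decomposition is valid with width 3 − 1 = 2.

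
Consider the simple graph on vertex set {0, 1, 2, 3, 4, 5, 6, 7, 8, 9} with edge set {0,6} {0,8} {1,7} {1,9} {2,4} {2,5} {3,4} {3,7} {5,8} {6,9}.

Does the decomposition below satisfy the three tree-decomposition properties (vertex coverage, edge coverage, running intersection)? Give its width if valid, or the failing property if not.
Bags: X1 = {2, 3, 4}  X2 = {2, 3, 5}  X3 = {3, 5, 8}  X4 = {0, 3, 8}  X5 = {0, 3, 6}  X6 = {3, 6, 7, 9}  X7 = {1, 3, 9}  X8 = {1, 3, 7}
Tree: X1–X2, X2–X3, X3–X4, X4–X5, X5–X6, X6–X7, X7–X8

No — bags containing vertex 7 are not connected in the tree.

A tree decomposition must satisfy three properties: every vertex lies in some bag; for every edge, both endpoints lie together in some bag; and for every vertex, the bags containing it form a connected subtree. Here bags containing vertex 7 are not connected in the tree, so the decomposition is invalid.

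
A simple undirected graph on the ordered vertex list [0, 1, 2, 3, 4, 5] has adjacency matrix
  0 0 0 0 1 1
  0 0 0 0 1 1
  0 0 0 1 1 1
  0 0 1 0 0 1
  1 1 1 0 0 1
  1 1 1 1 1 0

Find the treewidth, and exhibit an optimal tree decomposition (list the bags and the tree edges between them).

Every bag has size at most 3, so the width is 3 − 1 = 2 and tw(G) ≤ 2. For the lower bound, the 3 vertices {2, 3, 5} are pairwise adjacent, and any tree decomposition puts a clique entirely inside one bag — forcing width ≥ 2. Combining the bounds, tw(G) = 2.

Treewidth 2.
One such decomposition:
Bags: B1 = {2, 4, 5}  B2 = {1, 4, 5}  B3 = {0, 4, 5}  B4 = {2, 3, 5}
Tree: B1–B2, B1–B3, B1–B4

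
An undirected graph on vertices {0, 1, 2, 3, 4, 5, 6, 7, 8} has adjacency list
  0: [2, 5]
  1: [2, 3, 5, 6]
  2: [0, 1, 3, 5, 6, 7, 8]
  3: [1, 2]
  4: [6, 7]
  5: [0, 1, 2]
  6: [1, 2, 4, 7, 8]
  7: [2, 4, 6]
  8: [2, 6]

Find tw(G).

A width-2 tree decomposition is:
Bags: B1 = {2, 6, 7}  B2 = {2, 6, 8}  B3 = {4, 6, 7}  B4 = {1, 2, 6}  B5 = {1, 2, 5}  B6 = {0, 2, 5}  B7 = {1, 2, 3}
Tree: B1–B2, B1–B3, B2–B4, B4–B5, B5–B6, B5–B7
The largest bag has 3 vertices, giving width 2; this decomposition certifies tw(G) ≤ 2. On the other hand G contains the 3-clique {0, 2, 5}. A clique must lie in a single bag of any decomposition, so no decomposition can have width below 2. The upper and lower bounds meet at 2, so that is the treewidth.

2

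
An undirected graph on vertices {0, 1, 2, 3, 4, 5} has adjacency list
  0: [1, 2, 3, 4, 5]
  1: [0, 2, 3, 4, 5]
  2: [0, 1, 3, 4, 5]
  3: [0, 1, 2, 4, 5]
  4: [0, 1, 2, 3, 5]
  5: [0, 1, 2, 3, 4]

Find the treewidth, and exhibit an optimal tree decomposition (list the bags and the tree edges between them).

With just one bag of size 6, the width is 6 − 1 = 5, so tw(G) ≤ 5. On the other hand G contains the 6-clique {0, 1, 2, 3, 4, 5}. A clique must lie in a single bag of any decomposition, so no decomposition can have width below 5. Therefore the treewidth is 5.

Treewidth 5.
Bags: B1 = {0, 1, 2, 3, 4, 5}
Tree: (single bag)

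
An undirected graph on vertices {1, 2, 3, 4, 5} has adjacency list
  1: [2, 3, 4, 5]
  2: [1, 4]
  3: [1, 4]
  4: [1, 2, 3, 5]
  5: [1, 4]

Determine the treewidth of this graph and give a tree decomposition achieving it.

Treewidth 2.
Bags: B1 = {1, 3, 4}  B2 = {1, 4, 5}  B3 = {1, 2, 4}
Tree: B1–B2, B1–B3

Each bag holds 3 vertices, so the decomposition has width 2, which upper-bounds the treewidth. Conversely, {1, 2, 4} is a clique of size 3, and the vertices of any clique must share a bag in every tree decomposition; so some bag has ≥ 3 vertices and tw(G) ≥ 2. Hence tw(G) = 2 exactly.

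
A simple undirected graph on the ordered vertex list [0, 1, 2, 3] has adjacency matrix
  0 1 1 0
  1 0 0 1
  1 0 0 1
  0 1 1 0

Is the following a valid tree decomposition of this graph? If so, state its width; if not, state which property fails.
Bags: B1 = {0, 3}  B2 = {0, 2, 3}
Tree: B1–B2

No — vertex 1 appears in no bag.

A tree decomposition must satisfy three properties: every vertex lies in some bag; for every edge, both endpoints lie together in some bag; and for every vertex, the bags containing it form a connected subtree. Here vertex 1 appears in no bag, so the decomposition is invalid.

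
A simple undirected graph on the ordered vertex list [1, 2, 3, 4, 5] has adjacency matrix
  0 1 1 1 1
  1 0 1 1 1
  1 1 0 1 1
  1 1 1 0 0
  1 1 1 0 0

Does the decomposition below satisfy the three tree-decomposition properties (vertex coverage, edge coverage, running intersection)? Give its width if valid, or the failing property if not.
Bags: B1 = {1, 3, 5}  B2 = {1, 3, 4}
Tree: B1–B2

No — vertex 2 appears in no bag.

A tree decomposition must satisfy three properties: every vertex lies in some bag; for every edge, both endpoints lie together in some bag; and for every vertex, the bags containing it form a connected subtree. Here vertex 2 appears in no bag, so the decomposition is invalid.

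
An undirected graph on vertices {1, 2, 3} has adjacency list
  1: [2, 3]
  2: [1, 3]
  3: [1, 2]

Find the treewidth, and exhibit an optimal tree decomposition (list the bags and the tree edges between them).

With just one bag of size 3, the width is 3 − 1 = 2, so tw(G) ≤ 2. On the other hand G contains the 3-clique {1, 2, 3}. A clique must lie in a single bag of any decomposition, so no decomposition can have width below 2. The upper and lower bounds meet at 2, so that is the treewidth.

Treewidth 2.
One optimal decomposition is:
Bags: B1 = {1, 2, 3}
Tree: (single bag)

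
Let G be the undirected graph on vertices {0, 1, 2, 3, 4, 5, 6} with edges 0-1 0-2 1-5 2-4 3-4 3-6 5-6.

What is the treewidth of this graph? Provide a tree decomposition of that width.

Treewidth 2.
Bags: B1 = {0, 1, 5}  B2 = {0, 2, 5}  B3 = {2, 4, 5}  B4 = {3, 4, 5}  B5 = {3, 5, 6}
Tree: B1–B2, B2–B3, B3–B4, B4–B5

Each bag holds 3 vertices, so the decomposition has width 2, which upper-bounds the treewidth. The edges 5–1–0–2–4–3–6–5 form a cycle, so G is not a tree and its treewidth is at least 2. Hence tw(G) = 2 exactly.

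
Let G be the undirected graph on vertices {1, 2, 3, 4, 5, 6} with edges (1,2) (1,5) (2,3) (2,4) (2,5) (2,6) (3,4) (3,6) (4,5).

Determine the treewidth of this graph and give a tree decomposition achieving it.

Every bag has size at most 3, so the width is 3 − 1 = 2 and tw(G) ≤ 2. For the lower bound, the 3 vertices {1, 2, 5} are pairwise adjacent, and any tree decomposition puts a clique entirely inside one bag — forcing width ≥ 2. Hence tw(G) = 2 exactly.

Treewidth 2.
Bags: B1 = {2, 3, 4}  B2 = {2, 4, 5}  B3 = {1, 2, 5}  B4 = {2, 3, 6}
Tree: B1–B2, B2–B3, B1–B4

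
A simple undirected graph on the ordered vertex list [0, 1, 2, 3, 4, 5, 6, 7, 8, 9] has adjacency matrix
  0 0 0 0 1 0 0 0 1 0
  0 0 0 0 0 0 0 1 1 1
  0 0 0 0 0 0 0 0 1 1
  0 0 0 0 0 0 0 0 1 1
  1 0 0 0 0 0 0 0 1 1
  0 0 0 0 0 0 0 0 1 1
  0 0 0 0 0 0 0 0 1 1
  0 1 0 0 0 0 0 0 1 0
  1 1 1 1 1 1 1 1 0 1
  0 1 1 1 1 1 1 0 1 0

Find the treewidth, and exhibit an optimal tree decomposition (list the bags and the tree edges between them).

Every bag has size at most 3, so the width is 3 − 1 = 2 and tw(G) ≤ 2. On the other hand G contains the 3-clique {0, 4, 8}. A clique must lie in a single bag of any decomposition, so no decomposition can have width below 2. Hence tw(G) = 2 exactly.

Treewidth 2.
Bags: B1 = {1, 8, 9}  B2 = {6, 8, 9}  B3 = {4, 8, 9}  B4 = {0, 4, 8}  B5 = {3, 8, 9}  B6 = {1, 7, 8}  B7 = {5, 8, 9}  B8 = {2, 8, 9}
Tree: B1–B2, B1–B3, B3–B4, B1–B5, B1–B6, B3–B7, B1–B8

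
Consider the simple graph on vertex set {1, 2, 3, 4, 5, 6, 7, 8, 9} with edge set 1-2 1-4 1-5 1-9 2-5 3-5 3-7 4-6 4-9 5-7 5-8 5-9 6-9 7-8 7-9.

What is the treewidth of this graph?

2

A width-2 tree decomposition is:
Bags: B1 = {5, 7, 9}  B2 = {1, 5, 9}  B3 = {1, 4, 9}  B4 = {5, 7, 8}  B5 = {4, 6, 9}  B6 = {1, 2, 5}  B7 = {3, 5, 7}
Tree: B1–B2, B2–B3, B1–B4, B3–B5, B2–B6, B4–B7
Every bag has size at most 3, so the width is 3 − 1 = 2 and tw(G) ≤ 2. For the lower bound, the 3 vertices {1, 4, 9} are pairwise adjacent, and any tree decomposition puts a clique entirely inside one bag — forcing width ≥ 2. Combining the bounds, tw(G) = 2.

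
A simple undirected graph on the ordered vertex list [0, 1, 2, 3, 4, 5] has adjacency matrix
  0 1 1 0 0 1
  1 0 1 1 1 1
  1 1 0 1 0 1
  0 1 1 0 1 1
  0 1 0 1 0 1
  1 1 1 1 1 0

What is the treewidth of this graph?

3

A width-3 tree decomposition is:
Bags: B1 = {0, 1, 2, 5}  B2 = {1, 2, 3, 5}  B3 = {1, 3, 4, 5}
Tree: B1–B2, B2–B3
The largest bag has 4 vertices, giving width 3; this decomposition certifies tw(G) ≤ 3. Conversely, {0, 1, 2, 5} is a clique of size 4, and the vertices of any clique must share a bag in every tree decomposition; so some bag has ≥ 4 vertices and tw(G) ≥ 3. Hence tw(G) = 3 exactly.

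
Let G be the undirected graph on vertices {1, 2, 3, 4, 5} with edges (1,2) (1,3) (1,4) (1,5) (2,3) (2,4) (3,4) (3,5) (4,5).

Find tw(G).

A width-3 tree decomposition is:
Bags: B1 = {1, 3, 4, 5}  B2 = {1, 2, 3, 4}
Tree: B1–B2
Each bag holds 4 vertices, so the decomposition has width 3, which upper-bounds the treewidth. For the lower bound, the 4 vertices {1, 2, 3, 4} are pairwise adjacent, and any tree decomposition puts a clique entirely inside one bag — forcing width ≥ 3. The upper and lower bounds meet at 3, so that is the treewidth.

3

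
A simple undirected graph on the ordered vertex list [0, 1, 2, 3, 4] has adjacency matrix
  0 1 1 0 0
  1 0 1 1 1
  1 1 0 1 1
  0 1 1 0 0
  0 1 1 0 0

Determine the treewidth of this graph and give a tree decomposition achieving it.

Treewidth 2.
Bags: B1 = {1, 2, 3}  B2 = {0, 1, 2}  B3 = {1, 2, 4}
Tree: B1–B2, B1–B3

Each bag holds 3 vertices, so the decomposition has width 2, which upper-bounds the treewidth. Conversely, {0, 1, 2} is a clique of size 3, and the vertices of any clique must share a bag in every tree decomposition; so some bag has ≥ 3 vertices and tw(G) ≥ 2. Combining the bounds, tw(G) = 2.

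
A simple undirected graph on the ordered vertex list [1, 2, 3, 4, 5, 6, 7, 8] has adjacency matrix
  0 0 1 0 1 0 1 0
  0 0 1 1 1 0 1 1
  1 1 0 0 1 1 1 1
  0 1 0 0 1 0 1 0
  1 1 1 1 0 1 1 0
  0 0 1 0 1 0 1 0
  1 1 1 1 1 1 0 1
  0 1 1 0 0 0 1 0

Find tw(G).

3

A width-3 tree decomposition is:
Bags: B1 = {2, 3, 5, 7}  B2 = {1, 3, 5, 7}  B3 = {2, 4, 5, 7}  B4 = {2, 3, 7, 8}  B5 = {3, 5, 6, 7}
Tree: B1–B2, B1–B3, B1–B4, B2–B5
Each bag holds 4 vertices, so the decomposition has width 3, which upper-bounds the treewidth. Conversely, {2, 3, 7, 8} is a clique of size 4, and the vertices of any clique must share a bag in every tree decomposition; so some bag has ≥ 4 vertices and tw(G) ≥ 3. The upper and lower bounds meet at 3, so that is the treewidth.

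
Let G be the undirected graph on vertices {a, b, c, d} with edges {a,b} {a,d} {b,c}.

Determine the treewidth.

1

A width-1 tree decomposition is:
Bags: B1 = {b, c}  B2 = {a, b}  B3 = {a, d}
Tree: B1–B2, B2–B3
Each bag holds 2 vertices, so the decomposition has width 1, which upper-bounds the treewidth. Any graph with an edge has treewidth ≥ 1, and G has the edge c–b. Therefore the treewidth is 1.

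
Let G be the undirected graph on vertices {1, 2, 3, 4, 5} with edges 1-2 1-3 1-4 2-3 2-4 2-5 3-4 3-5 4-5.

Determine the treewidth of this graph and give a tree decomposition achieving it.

Treewidth 3.
One such decomposition:
Bags: B1 = {2, 3, 4, 5}  B2 = {1, 2, 3, 4}
Tree: B1–B2

Each bag holds 4 vertices, so the decomposition has width 3, which upper-bounds the treewidth. On the other hand G contains the 4-clique {1, 2, 3, 4}. A clique must lie in a single bag of any decomposition, so no decomposition can have width below 3. Therefore the treewidth is 3.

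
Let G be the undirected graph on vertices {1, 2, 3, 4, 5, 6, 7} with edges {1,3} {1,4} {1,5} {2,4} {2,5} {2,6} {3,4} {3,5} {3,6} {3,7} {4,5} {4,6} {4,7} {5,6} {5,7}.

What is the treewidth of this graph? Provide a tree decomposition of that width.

Treewidth 3.
Bags: B1 = {3, 4, 5, 7}  B2 = {3, 4, 5, 6}  B3 = {1, 3, 4, 5}  B4 = {2, 4, 5, 6}
Tree: B1–B2, B1–B3, B2–B4

Each bag holds 4 vertices, so the decomposition has width 3, which upper-bounds the treewidth. On the other hand G contains the 4-clique {2, 4, 5, 6}. A clique must lie in a single bag of any decomposition, so no decomposition can have width below 3. The upper and lower bounds meet at 3, so that is the treewidth.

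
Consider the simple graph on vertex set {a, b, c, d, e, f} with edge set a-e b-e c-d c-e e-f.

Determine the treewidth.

A width-1 tree decomposition is:
Bags: B1 = {c, e}  B2 = {a, e}  B3 = {e, f}  B4 = {c, d}  B5 = {b, e}
Tree: B1–B2, B2–B3, B1–B4, B3–B5
Each bag holds 2 vertices, so the decomposition has width 1, which upper-bounds the treewidth. Since G has at least one edge (e.g. e–c), it is not an edgeless graph, so tw(G) ≥ 1. The upper and lower bounds meet at 1, so that is the treewidth.

1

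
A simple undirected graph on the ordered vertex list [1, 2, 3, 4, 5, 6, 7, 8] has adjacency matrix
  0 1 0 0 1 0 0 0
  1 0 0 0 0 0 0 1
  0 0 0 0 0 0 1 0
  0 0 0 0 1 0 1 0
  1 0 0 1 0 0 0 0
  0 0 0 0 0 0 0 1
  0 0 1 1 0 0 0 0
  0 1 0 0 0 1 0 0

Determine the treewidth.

A width-1 tree decomposition is:
Bags: B1 = {3, 7}  B2 = {4, 7}  B3 = {4, 5}  B4 = {1, 5}  B5 = {1, 2}  B6 = {2, 8}  B7 = {6, 8}
Tree: B1–B2, B2–B3, B3–B4, B4–B5, B5–B6, B6–B7
The largest bag has 2 vertices, giving width 1; this decomposition certifies tw(G) ≤ 1. Any graph with an edge has treewidth ≥ 1, and G has the edge 3–7. The upper and lower bounds meet at 1, so that is the treewidth.

1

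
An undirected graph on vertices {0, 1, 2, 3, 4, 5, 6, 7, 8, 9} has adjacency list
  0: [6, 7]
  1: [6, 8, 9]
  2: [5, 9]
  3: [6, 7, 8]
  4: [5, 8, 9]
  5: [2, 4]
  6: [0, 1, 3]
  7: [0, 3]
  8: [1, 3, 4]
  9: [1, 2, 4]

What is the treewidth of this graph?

2

A width-2 tree decomposition is:
Bags: B1 = {0, 3, 7}  B2 = {0, 3, 6}  B3 = {3, 6, 8}  B4 = {1, 6, 8}  B5 = {1, 4, 8}  B6 = {1, 4, 9}  B7 = {4, 5, 9}  B8 = {2, 5, 9}
Tree: B1–B2, B2–B3, B3–B4, B4–B5, B5–B6, B6–B7, B7–B8
Each bag holds 3 vertices, so the decomposition has width 2, which upper-bounds the treewidth. For the lower bound, G contains the cycle 7–0–6–3–7, so G is not a forest; only forests have treewidth ≤ 1, hence tw(G) ≥ 2. Therefore the treewidth is 2.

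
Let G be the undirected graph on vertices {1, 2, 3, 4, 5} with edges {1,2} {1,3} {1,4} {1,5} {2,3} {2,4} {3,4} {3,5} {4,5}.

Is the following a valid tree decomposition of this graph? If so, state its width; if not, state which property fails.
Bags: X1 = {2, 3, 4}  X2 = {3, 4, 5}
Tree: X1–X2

No — vertex 1 appears in no bag.

A tree decomposition must satisfy three properties: every vertex lies in some bag; for every edge, both endpoints lie together in some bag; and for every vertex, the bags containing it form a connected subtree. Here vertex 1 appears in no bag, so the decomposition is invalid.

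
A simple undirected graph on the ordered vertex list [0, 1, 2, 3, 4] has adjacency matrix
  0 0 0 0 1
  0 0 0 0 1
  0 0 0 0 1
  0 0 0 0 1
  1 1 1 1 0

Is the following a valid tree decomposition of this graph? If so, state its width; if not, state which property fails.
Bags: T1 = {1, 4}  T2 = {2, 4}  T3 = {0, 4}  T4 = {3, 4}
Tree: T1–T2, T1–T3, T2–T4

Every vertex of G appears in some bag (union = {0, 1, 2, 3, 4}); every edge is covered by a bag; and for each vertex v the set of bags containing v is connected in the bag tree. The decomposition is therefore valid. The largest bag has 2 vertices, so the width is 1.

Yes; width 1.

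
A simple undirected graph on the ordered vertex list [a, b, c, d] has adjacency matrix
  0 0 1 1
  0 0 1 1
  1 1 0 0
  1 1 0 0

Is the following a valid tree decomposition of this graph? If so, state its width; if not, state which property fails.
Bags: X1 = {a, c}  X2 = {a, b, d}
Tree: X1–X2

No — edge (b,c) lies in no bag.

A tree decomposition must satisfy three properties: every vertex lies in some bag; for every edge, both endpoints lie together in some bag; and for every vertex, the bags containing it form a connected subtree. Here edge (b,c) lies in no bag, so the decomposition is invalid.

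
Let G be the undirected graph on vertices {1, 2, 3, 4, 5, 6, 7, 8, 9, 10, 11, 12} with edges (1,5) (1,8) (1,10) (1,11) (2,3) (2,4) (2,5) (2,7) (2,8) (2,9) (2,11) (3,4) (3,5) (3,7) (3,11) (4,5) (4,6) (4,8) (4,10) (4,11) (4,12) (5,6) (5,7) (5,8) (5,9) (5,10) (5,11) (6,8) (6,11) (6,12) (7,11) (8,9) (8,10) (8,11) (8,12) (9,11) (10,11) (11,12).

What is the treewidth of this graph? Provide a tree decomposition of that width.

Each bag holds 5 vertices, so the decomposition has width 4, which upper-bounds the treewidth. For the lower bound, the 5 vertices {4, 6, 8, 11, 12} are pairwise adjacent, and any tree decomposition puts a clique entirely inside one bag — forcing width ≥ 4. Combining the bounds, tw(G) = 4.

Treewidth 4.
One such decomposition:
Bags: B1 = {4, 5, 8, 10, 11}  B2 = {2, 4, 5, 8, 11}  B3 = {2, 3, 4, 5, 11}  B4 = {4, 5, 6, 8, 11}  B5 = {2, 5, 8, 9, 11}  B6 = {4, 6, 8, 11, 12}  B7 = {1, 5, 8, 10, 11}  B8 = {2, 3, 5, 7, 11}
Tree: B1–B2, B2–B3, B1–B4, B2–B5, B4–B6, B1–B7, B3–B8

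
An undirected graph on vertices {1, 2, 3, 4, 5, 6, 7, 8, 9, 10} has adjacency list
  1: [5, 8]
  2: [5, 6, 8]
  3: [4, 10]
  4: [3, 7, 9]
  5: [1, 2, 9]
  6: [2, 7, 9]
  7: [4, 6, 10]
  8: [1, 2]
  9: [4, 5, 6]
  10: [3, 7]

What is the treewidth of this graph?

A width-2 tree decomposition is:
Bags: B1 = {3, 7, 10}  B2 = {3, 4, 7}  B3 = {4, 6, 7}  B4 = {4, 6, 9}  B5 = {2, 6, 9}  B6 = {2, 5, 9}  B7 = {2, 5, 8}  B8 = {1, 5, 8}
Tree: B1–B2, B2–B3, B3–B4, B4–B5, B5–B6, B6–B7, B7–B8
The largest bag has 3 vertices, giving width 2; this decomposition certifies tw(G) ≤ 2. Since 10–3–4–7–10 is a cycle in G, G is not acyclic. Forests are exactly the graphs of treewidth ≤ 1, so tw(G) ≥ 2. The upper and lower bounds meet at 2, so that is the treewidth.

2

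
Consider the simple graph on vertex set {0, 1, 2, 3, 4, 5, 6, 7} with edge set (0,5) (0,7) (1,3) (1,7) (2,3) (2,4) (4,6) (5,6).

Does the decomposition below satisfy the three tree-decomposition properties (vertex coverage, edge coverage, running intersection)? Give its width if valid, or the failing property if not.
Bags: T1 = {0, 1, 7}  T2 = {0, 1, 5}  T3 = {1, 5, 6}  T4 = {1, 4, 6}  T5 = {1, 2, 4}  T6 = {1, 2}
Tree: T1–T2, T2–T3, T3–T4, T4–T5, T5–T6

A tree decomposition must satisfy three properties: every vertex lies in some bag; for every edge, both endpoints lie together in some bag; and for every vertex, the bags containing it form a connected subtree. Here vertex 3 appears in no bag, so the decomposition is invalid.

No — vertex 3 appears in no bag.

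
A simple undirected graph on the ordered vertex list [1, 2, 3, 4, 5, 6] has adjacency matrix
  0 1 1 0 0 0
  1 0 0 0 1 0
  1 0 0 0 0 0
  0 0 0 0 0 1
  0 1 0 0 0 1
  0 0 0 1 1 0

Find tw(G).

1

A width-1 tree decomposition is:
Bags: B1 = {1, 3}  B2 = {1, 2}  B3 = {2, 5}  B4 = {5, 6}  B5 = {4, 6}
Tree: B1–B2, B2–B3, B3–B4, B4–B5
The largest bag has 2 vertices, giving width 1; this decomposition certifies tw(G) ≤ 1. Any graph with an edge has treewidth ≥ 1, and G has the edge 3–1. Therefore the treewidth is 1.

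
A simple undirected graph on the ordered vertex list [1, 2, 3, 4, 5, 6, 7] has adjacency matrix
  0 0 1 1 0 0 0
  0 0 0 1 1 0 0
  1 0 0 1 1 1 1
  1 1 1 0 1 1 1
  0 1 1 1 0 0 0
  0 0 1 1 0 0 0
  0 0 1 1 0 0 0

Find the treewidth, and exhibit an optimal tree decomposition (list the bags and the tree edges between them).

Treewidth 2.
One such decomposition:
Bags: B1 = {3, 4, 5}  B2 = {3, 4, 6}  B3 = {2, 4, 5}  B4 = {1, 3, 4}  B5 = {3, 4, 7}
Tree: B1–B2, B1–B3, B2–B4, B1–B5

The largest bag has 3 vertices, giving width 2; this decomposition certifies tw(G) ≤ 2. On the other hand G contains the 3-clique {2, 4, 5}. A clique must lie in a single bag of any decomposition, so no decomposition can have width below 2. The upper and lower bounds meet at 2, so that is the treewidth.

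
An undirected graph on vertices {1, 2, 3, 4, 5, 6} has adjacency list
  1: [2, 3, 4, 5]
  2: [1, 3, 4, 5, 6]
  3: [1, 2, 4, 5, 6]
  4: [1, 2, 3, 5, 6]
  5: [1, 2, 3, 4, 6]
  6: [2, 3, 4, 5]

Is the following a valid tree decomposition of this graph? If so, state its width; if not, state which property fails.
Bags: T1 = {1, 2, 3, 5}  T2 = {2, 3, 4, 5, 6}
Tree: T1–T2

No — edge (4,1) lies in no bag.

A tree decomposition must satisfy three properties: every vertex lies in some bag; for every edge, both endpoints lie together in some bag; and for every vertex, the bags containing it form a connected subtree. Here edge (4,1) lies in no bag, so the decomposition is invalid.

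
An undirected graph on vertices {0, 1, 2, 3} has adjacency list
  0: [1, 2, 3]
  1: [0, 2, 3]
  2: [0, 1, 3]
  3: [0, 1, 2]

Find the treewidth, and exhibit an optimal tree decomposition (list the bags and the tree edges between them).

With just one bag of size 4, the width is 4 − 1 = 3, so tw(G) ≤ 3. On the other hand G contains the 4-clique {0, 1, 2, 3}. A clique must lie in a single bag of any decomposition, so no decomposition can have width below 3. Hence tw(G) = 3 exactly.

Treewidth 3.
One optimal decomposition is:
Bags: B1 = {0, 1, 2, 3}
Tree: (single bag)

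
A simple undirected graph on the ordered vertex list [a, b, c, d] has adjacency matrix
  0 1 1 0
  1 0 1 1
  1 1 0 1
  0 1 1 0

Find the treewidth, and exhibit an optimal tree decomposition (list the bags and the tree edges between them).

Each bag holds 3 vertices, so the decomposition has width 2, which upper-bounds the treewidth. On the other hand G contains the 3-clique {b, c, d}. A clique must lie in a single bag of any decomposition, so no decomposition can have width below 2. Therefore the treewidth is 2.

Treewidth 2.
One such decomposition:
Bags: B1 = {a, b, c}  B2 = {b, c, d}
Tree: B1–B2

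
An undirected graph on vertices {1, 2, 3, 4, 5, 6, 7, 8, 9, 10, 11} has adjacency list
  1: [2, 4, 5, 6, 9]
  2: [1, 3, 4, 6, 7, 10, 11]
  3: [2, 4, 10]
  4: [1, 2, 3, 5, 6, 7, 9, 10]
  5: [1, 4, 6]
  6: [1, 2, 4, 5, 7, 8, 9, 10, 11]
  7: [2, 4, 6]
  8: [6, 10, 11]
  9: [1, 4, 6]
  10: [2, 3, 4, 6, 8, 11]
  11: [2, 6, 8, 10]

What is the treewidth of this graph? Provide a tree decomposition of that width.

Treewidth 3.
One optimal decomposition is:
Bags: B1 = {1, 2, 4, 6}  B2 = {2, 4, 6, 7}  B3 = {1, 4, 5, 6}  B4 = {1, 4, 6, 9}  B5 = {2, 4, 6, 10}  B6 = {2, 6, 10, 11}  B7 = {2, 3, 4, 10}  B8 = {6, 8, 10, 11}
Tree: B1–B2, B1–B3, B3–B4, B1–B5, B5–B6, B5–B7, B6–B8

The largest bag has 4 vertices, giving width 3; this decomposition certifies tw(G) ≤ 3. On the other hand G contains the 4-clique {2, 3, 4, 10}. A clique must lie in a single bag of any decomposition, so no decomposition can have width below 3. Hence tw(G) = 3 exactly.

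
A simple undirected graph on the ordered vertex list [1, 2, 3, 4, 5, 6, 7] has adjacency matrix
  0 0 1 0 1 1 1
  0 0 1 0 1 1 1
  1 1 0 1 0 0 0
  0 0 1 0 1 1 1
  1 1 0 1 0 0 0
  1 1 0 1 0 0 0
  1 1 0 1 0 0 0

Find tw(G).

3

A width-3 tree decomposition is:
Bags: B1 = {1, 2, 4, 7}  B2 = {1, 2, 4, 5}  B3 = {1, 2, 3, 4}  B4 = {1, 2, 4, 6}
Tree: B1–B2, B2–B3, B3–B4
Every bag has size at most 4, so the width is 4 − 1 = 3 and tw(G) ≤ 3. For the lower bound: the 4 vertex sets {4,7}, {1,5}, {2}, {3} are disjoint, each induces a connected subgraph, and every pair is joined by at least one edge of G. Contracting each set to a single vertex therefore yields K_{4} as a minor, and since treewidth is minor-monotone, tw(G) ≥ tw(K_{4}) = 3. The upper and lower bounds meet at 3, so that is the treewidth.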